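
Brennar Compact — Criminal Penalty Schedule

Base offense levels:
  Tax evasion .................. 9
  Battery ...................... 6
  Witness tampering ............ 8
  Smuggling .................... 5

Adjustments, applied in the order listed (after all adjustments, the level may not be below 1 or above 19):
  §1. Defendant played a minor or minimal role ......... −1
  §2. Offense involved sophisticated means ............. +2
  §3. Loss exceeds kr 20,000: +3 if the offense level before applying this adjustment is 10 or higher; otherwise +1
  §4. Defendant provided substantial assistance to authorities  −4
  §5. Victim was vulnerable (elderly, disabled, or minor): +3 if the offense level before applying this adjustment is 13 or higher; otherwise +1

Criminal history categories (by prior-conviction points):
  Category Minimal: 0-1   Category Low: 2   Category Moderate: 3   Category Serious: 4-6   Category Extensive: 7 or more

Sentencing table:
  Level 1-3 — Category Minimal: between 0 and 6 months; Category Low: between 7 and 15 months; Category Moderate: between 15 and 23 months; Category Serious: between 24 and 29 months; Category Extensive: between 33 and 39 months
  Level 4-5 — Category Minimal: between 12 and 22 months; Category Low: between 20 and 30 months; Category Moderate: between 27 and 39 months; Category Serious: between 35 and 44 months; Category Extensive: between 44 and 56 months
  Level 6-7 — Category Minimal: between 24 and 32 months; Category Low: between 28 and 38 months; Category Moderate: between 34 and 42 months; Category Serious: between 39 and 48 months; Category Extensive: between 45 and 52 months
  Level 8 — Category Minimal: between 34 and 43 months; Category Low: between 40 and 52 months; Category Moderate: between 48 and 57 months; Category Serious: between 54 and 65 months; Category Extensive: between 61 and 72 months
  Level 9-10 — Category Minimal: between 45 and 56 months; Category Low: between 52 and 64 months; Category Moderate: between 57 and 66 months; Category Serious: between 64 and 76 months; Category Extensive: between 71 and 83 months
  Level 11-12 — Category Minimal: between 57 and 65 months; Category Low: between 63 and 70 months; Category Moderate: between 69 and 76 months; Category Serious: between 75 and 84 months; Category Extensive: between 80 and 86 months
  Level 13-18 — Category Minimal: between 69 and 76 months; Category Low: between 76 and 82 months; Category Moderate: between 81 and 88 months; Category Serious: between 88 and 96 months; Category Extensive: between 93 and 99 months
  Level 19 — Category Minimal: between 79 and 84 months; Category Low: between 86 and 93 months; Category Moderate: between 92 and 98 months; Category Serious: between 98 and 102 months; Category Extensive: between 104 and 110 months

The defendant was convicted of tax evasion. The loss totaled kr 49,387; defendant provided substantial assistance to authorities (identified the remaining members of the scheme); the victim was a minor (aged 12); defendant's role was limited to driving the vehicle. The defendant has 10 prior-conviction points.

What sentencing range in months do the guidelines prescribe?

Base offense level for tax evasion: 9.
§1 applies: 9 − 1 = 8.
§2 does not apply.
§3 applies (level before this adjustment is 8 < 10, so +1): 8 + 1 = 9.
§4 applies: 9 − 4 = 5.
§5 applies (level before this adjustment is 5 < 13, so +1): 5 + 1 = 6.
Final offense level: 6.
Criminal history: 10 prior points → Category Extensive (7+).
Level 6 falls in the 6-7 band.
Grid: Level 6-7 × Category Extensive = 45-52 months.

45-52 months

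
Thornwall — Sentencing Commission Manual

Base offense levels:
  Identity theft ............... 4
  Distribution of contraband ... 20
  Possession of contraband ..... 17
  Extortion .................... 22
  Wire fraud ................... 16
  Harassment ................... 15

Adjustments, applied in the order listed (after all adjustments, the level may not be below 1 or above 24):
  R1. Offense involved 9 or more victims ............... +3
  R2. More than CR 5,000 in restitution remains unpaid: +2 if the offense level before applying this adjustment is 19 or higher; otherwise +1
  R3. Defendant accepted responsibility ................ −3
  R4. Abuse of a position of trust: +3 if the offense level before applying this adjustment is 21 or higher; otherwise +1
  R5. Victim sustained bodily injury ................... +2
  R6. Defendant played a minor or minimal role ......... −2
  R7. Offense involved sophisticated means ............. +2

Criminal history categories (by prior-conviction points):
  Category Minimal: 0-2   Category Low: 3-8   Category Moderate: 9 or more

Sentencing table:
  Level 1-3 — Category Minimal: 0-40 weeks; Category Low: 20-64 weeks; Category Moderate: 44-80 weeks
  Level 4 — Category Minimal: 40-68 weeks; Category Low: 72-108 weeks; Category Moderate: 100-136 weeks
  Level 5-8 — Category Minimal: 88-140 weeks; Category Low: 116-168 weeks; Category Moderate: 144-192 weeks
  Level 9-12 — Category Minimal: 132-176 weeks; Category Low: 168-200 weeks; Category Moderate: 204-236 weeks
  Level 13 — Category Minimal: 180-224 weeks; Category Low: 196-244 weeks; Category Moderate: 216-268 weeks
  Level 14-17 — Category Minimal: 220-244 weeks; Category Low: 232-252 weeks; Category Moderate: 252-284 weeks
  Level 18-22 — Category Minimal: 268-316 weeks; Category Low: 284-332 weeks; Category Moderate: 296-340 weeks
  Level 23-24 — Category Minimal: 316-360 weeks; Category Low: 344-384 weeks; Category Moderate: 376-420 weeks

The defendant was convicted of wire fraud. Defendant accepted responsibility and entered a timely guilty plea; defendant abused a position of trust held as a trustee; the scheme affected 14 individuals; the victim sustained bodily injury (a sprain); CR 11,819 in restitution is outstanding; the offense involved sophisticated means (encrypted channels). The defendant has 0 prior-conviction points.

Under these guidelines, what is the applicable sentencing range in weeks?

316-360 weeks

Base offense level for wire fraud: 16.
R1 applies: 16 + 3 = 19.
R2 applies (level before this adjustment is 19 ≥ 19, so +2): 19 + 2 = 21.
R3 applies: 21 − 3 = 18.
R4 applies (level before this adjustment is 18 < 21, so +1): 18 + 1 = 19.
R5 applies: 19 + 2 = 21.
R6 does not apply.
R7 applies: 21 + 2 = 23.
Final offense level: 23.
Criminal history: 0 prior points → Category Minimal (0-2).
Level 23 falls in the 23-24 band.
Grid: Level 23-24 × Category Minimal = 316-360 weeks.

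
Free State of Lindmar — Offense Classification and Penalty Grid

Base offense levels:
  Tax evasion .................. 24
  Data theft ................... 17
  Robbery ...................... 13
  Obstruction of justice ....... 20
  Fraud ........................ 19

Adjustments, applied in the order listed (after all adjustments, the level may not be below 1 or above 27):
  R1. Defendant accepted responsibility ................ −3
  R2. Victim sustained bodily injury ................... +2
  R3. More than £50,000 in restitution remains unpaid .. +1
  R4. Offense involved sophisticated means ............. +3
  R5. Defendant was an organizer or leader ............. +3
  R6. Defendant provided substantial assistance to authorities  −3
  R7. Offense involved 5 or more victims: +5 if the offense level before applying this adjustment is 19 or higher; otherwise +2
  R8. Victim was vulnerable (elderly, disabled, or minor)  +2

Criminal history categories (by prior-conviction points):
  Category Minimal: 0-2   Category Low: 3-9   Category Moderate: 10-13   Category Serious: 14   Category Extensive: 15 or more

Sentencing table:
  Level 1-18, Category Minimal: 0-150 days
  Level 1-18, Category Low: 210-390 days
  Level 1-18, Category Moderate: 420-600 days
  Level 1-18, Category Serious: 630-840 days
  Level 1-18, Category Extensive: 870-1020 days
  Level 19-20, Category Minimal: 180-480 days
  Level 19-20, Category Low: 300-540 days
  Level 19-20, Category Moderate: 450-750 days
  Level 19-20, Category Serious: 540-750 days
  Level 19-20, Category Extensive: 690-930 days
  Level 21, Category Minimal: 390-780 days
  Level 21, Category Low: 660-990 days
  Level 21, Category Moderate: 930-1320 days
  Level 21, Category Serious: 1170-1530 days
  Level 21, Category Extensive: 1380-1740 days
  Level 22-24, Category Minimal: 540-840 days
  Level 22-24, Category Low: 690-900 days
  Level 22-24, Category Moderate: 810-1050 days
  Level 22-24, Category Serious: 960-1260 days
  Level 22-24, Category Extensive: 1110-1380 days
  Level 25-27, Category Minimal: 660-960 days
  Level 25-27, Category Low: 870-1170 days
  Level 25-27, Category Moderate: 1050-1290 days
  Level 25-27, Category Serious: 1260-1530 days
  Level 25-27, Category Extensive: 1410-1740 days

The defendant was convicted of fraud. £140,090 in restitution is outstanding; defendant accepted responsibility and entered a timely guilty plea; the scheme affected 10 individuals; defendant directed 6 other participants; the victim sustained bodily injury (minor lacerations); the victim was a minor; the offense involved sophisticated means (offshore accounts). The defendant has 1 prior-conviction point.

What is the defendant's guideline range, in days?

Base offense level for fraud: 19.
R1 applies: 19 − 3 = 16.
R2 applies: 16 + 2 = 18.
R3 applies: 18 + 1 = 19.
R4 applies: 19 + 3 = 22.
R5 applies: 22 + 3 = 25.
R7 applies (level before this adjustment is 25 ≥ 19, so +5): 25 + 5 = 30.
R8 applies: 30 + 2 = 32.
Level 32 exceeds the maximum of 27; capped at 27.
Final offense level: 27.
Criminal history: 1 prior point → Category Minimal (0-2).
Level 27 falls in the 25-27 band.
Grid: Level 25-27 × Category Minimal = 660-960 days.

660-960 days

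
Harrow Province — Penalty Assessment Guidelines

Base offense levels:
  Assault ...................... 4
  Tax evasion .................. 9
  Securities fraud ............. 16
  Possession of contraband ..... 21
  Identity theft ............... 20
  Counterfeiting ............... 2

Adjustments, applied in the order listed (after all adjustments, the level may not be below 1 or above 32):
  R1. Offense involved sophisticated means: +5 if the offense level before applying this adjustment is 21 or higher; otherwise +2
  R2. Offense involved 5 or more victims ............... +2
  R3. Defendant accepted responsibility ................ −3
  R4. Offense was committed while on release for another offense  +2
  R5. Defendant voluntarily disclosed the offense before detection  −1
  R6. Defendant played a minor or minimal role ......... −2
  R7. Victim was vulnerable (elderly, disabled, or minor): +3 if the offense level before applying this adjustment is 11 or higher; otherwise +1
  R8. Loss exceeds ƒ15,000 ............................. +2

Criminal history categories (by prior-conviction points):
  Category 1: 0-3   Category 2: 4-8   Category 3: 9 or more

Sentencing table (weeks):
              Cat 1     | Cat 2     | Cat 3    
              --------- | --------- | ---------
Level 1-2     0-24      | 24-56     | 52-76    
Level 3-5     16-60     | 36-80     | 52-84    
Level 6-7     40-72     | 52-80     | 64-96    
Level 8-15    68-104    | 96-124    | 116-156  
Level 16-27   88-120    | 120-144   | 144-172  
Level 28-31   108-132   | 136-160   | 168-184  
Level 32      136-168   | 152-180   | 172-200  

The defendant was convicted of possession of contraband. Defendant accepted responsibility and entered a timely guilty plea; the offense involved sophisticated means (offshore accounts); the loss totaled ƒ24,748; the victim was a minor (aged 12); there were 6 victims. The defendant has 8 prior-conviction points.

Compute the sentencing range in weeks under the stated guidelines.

Base offense level for possession of contraband: 21.
R1 applies (level before this adjustment is 21 ≥ 21, so +5): 21 + 5 = 26.
R2 applies: 26 + 2 = 28.
R3 applies: 28 − 3 = 25.
R6 does not apply.
R7 applies (level before this adjustment is 25 ≥ 11, so +3): 25 + 3 = 28.
R8 applies: 28 + 2 = 30.
Final offense level: 30.
Criminal history: 8 prior points → Category 2 (4-8).
Level 30 falls in the 28-31 band.
Grid: Level 28-31 × Category 2 = 136-160 weeks.

136-160 weeks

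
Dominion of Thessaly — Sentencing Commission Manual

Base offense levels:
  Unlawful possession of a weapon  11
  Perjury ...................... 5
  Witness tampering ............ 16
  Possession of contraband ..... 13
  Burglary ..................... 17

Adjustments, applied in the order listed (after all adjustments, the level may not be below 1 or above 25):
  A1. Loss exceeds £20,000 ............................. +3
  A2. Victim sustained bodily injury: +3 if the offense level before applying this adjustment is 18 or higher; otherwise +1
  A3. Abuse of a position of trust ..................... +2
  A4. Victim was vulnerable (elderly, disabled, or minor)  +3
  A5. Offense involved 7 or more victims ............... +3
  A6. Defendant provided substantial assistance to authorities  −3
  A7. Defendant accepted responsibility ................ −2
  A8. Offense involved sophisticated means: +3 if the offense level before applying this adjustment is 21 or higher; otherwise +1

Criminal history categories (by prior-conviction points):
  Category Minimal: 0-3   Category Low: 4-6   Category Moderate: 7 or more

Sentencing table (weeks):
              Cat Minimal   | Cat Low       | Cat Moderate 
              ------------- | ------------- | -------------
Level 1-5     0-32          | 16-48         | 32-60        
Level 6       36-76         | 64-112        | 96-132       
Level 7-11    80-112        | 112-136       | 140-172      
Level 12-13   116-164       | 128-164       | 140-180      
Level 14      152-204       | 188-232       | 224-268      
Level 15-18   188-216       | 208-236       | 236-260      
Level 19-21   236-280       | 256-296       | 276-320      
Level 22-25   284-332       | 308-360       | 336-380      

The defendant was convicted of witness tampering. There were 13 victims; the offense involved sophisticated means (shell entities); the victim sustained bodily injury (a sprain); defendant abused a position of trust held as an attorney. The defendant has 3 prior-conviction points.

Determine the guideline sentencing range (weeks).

284-332 weeks

Base offense level for witness tampering: 16.
A1 does not apply.
A2 applies (level before this adjustment is 16 < 18, so +1): 16 + 1 = 17.
A3 applies: 17 + 2 = 19.
A5 applies: 19 + 3 = 22.
A7 does not apply.
A8 applies (level before this adjustment is 22 ≥ 21, so +3): 22 + 3 = 25.
Final offense level: 25.
Criminal history: 3 prior points → Category Minimal (0-3).
Level 25 falls in the 22-25 band.
Grid: Level 22-25 × Category Minimal = 284-332 weeks.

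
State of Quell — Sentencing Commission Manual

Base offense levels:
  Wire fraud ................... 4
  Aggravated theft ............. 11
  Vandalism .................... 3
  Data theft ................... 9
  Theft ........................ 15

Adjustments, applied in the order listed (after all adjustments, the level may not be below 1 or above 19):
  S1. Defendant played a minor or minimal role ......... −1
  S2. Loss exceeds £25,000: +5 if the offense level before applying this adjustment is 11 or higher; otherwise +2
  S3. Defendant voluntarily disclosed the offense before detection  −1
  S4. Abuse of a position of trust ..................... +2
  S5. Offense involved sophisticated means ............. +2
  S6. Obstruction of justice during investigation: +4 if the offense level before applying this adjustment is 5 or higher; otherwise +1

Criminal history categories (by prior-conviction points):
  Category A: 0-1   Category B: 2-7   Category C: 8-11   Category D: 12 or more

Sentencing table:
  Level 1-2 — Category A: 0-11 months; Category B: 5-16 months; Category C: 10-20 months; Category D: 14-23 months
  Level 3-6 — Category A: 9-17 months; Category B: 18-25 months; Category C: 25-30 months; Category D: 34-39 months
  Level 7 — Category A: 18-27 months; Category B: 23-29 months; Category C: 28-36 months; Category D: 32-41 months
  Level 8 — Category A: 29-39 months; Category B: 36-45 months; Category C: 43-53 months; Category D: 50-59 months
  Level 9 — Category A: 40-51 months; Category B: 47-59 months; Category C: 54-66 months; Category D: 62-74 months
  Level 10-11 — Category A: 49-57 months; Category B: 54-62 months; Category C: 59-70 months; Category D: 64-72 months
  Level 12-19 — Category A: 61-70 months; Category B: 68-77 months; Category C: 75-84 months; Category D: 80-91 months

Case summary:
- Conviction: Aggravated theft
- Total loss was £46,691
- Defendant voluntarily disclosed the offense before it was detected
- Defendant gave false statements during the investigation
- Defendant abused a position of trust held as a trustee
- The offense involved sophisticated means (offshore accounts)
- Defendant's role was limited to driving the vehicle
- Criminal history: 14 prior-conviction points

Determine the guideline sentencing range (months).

Base offense level for aggravated theft: 11.
S1 applies: 11 − 1 = 10.
S2 applies (level before this adjustment is 10 < 11, so +2): 10 + 2 = 12.
S3 applies: 12 − 1 = 11.
S4 applies: 11 + 2 = 13.
S5 applies: 13 + 2 = 15.
S6 applies (level before this adjustment is 15 ≥ 5, so +4): 15 + 4 = 19.
Final offense level: 19.
Criminal history: 14 prior points → Category D (12+).
Level 19 falls in the 12-19 band.
Grid: Level 12-19 × Category D = 80-91 months.

80-91 months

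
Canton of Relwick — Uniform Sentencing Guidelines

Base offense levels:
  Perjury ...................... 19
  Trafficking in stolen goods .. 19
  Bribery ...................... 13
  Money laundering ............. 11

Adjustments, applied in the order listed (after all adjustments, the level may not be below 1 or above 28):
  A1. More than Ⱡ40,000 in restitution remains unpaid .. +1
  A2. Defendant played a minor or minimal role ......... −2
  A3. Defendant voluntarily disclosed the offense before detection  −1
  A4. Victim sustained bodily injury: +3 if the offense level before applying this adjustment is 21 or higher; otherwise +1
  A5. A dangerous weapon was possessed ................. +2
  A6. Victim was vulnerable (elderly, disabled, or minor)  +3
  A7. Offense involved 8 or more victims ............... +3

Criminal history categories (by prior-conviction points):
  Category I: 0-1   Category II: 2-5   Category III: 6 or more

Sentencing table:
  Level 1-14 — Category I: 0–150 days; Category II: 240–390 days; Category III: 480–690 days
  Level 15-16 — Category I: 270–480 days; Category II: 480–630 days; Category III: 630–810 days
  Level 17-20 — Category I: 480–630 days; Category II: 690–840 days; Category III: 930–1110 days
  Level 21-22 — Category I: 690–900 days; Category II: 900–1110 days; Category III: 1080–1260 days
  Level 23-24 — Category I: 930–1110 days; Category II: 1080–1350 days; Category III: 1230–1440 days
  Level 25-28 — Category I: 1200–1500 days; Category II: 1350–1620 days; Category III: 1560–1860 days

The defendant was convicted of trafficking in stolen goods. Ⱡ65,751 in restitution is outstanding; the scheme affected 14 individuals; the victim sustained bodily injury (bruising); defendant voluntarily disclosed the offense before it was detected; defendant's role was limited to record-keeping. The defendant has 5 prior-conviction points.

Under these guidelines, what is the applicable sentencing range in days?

900-1110 days

Base offense level for trafficking in stolen goods: 19.
A1 applies: 19 + 1 = 20.
A2 applies: 20 − 2 = 18.
A3 applies: 18 − 1 = 17.
A4 applies (level before this adjustment is 17 < 21, so +1): 17 + 1 = 18.
A5 does not apply.
A7 applies: 18 + 3 = 21.
Final offense level: 21.
Criminal history: 5 prior points → Category II (2-5).
Level 21 falls in the 21-22 band.
Grid: Level 21-22 × Category II = 900-1110 days.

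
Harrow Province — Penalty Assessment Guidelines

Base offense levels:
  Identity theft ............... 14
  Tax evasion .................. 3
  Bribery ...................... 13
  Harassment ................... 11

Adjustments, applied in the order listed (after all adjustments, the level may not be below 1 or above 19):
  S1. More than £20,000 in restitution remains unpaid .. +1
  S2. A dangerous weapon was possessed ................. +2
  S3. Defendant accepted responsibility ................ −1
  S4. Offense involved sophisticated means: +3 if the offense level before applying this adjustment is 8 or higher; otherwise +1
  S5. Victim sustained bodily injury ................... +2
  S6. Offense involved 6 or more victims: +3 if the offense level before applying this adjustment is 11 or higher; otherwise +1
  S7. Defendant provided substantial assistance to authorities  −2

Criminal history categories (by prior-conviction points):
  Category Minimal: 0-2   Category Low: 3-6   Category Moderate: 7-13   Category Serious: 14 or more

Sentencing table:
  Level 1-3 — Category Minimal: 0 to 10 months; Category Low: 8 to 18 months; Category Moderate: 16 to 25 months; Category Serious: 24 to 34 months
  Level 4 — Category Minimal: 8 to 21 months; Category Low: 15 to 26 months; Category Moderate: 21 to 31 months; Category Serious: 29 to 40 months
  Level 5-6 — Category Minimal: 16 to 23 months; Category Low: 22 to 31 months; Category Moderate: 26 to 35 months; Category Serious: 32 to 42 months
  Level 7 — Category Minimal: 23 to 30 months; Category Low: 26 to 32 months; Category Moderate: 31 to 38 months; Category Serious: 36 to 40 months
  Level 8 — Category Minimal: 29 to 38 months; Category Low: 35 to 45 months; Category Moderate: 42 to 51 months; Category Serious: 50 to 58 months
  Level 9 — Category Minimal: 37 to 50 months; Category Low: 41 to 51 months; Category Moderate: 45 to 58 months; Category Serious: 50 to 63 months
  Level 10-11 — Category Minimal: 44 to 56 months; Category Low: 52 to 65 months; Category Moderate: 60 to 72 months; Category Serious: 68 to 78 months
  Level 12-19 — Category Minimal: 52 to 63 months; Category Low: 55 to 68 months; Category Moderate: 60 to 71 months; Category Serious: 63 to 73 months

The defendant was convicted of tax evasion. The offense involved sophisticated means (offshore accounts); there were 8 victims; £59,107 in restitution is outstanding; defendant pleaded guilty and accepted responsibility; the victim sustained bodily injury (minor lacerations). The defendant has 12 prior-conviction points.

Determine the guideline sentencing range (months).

Base offense level for tax evasion: 3.
S1 applies: 3 + 1 = 4.
S2 does not apply.
S3 applies: 4 − 1 = 3.
S4 applies (level before this adjustment is 3 < 8, so +1): 3 + 1 = 4.
S5 applies: 4 + 2 = 6.
S6 applies (level before this adjustment is 6 < 11, so +1): 6 + 1 = 7.
Final offense level: 7.
Criminal history: 12 prior points → Category Moderate (7-13).
Level 7 falls in the 7 band.
Grid: Level 7 × Category Moderate = 31-38 months.

31-38 months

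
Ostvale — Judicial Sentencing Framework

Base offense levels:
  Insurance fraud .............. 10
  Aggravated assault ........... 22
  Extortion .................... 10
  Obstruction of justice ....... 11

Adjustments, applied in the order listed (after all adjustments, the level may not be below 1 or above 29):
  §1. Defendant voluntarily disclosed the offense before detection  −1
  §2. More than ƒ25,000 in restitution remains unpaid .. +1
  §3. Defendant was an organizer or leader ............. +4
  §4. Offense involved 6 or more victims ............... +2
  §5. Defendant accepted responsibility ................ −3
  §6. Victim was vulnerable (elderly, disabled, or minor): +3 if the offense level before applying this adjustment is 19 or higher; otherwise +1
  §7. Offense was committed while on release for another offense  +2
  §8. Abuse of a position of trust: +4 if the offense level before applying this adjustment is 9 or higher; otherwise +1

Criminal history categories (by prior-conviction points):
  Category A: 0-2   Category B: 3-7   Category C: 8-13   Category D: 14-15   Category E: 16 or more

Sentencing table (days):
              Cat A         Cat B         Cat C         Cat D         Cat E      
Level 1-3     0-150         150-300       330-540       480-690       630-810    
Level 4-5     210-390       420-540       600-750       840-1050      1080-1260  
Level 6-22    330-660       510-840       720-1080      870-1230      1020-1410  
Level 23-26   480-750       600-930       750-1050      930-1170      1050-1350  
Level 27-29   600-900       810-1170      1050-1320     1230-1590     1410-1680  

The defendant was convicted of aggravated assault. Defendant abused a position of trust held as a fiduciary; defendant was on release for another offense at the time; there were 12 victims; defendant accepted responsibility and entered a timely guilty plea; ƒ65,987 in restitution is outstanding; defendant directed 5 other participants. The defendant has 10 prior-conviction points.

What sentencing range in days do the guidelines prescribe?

1050-1320 days

Base offense level for aggravated assault: 22.
§1 does not apply.
§2 applies: 22 + 1 = 23.
§3 applies: 23 + 4 = 27.
§4 applies: 27 + 2 = 29.
§5 applies: 29 − 3 = 26.
§6 does not apply.
§7 applies: 26 + 2 = 28.
§8 applies (level before this adjustment is 28 ≥ 9, so +4): 28 + 4 = 32.
Level 32 exceeds the maximum of 29; capped at 29.
Final offense level: 29.
Criminal history: 10 prior points → Category C (8-13).
Level 29 falls in the 27-29 band.
Grid: Level 27-29 × Category C = 1050-1320 days.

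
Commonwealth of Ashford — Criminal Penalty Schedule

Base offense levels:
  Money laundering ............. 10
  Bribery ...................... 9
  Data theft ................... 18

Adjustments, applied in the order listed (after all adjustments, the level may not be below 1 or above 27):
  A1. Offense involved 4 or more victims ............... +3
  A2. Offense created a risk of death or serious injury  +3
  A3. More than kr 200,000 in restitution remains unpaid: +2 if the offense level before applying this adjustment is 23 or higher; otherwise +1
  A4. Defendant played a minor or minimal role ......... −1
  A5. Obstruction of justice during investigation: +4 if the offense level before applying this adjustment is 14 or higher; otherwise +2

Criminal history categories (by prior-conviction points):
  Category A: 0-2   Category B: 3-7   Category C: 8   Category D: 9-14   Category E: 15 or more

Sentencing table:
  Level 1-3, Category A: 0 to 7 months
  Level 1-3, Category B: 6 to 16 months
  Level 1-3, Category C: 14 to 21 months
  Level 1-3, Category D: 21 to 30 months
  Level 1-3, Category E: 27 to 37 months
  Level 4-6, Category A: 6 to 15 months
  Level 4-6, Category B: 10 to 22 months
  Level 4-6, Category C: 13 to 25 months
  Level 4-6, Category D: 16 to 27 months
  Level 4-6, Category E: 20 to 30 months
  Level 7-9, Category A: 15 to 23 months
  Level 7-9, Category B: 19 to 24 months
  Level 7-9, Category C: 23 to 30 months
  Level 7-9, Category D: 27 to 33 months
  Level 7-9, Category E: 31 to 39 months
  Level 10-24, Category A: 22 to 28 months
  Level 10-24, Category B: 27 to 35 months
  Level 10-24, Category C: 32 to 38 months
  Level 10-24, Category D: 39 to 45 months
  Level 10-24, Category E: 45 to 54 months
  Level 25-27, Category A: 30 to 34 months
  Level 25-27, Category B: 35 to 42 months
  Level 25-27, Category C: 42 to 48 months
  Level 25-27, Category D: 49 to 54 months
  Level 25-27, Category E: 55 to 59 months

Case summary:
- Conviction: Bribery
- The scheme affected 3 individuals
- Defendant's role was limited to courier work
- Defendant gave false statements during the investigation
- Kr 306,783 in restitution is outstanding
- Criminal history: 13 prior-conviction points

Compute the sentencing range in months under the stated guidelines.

Base offense level for bribery: 9.
A1 does not apply.
A3 applies (level before this adjustment is 9 < 23, so +1): 9 + 1 = 10.
A4 applies: 10 − 1 = 9.
A5 applies (level before this adjustment is 9 < 14, so +2): 9 + 2 = 11.
Final offense level: 11.
Criminal history: 13 prior points → Category D (9-14).
Level 11 falls in the 10-24 band.
Grid: Level 10-24 × Category D = 39-45 months.

39-45 months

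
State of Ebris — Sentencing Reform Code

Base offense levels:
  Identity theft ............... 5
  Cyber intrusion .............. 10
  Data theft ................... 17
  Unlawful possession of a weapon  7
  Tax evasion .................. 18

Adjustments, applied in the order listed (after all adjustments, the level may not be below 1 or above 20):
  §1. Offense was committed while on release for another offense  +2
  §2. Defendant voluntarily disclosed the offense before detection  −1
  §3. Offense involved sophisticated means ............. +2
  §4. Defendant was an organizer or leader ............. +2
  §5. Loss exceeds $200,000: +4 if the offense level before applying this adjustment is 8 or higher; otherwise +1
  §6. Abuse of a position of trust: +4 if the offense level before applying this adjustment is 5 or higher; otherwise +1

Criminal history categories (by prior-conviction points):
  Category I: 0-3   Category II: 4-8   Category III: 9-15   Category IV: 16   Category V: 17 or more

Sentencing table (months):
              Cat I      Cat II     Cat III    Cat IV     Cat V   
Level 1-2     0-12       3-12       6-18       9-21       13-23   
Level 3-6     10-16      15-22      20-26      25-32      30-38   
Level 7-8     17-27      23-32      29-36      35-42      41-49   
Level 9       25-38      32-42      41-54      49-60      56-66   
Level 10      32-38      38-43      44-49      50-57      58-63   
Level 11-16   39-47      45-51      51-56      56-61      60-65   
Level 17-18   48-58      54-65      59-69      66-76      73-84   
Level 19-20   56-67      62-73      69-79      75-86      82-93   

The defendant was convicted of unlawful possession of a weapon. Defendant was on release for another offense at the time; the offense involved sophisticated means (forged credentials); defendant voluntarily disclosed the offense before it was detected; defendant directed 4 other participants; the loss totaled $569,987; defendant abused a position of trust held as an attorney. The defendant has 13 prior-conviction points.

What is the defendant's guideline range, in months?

Base offense level for unlawful possession of a weapon: 7.
§1 applies: 7 + 2 = 9.
§2 applies: 9 − 1 = 8.
§3 applies: 8 + 2 = 10.
§4 applies: 10 + 2 = 12.
§5 applies (level before this adjustment is 12 ≥ 8, so +4): 12 + 4 = 16.
§6 applies (level before this adjustment is 16 ≥ 5, so +4): 16 + 4 = 20.
Final offense level: 20.
Criminal history: 13 prior points → Category III (9-15).
Level 20 falls in the 19-20 band.
Grid: Level 19-20 × Category III = 69-79 months.

69-79 months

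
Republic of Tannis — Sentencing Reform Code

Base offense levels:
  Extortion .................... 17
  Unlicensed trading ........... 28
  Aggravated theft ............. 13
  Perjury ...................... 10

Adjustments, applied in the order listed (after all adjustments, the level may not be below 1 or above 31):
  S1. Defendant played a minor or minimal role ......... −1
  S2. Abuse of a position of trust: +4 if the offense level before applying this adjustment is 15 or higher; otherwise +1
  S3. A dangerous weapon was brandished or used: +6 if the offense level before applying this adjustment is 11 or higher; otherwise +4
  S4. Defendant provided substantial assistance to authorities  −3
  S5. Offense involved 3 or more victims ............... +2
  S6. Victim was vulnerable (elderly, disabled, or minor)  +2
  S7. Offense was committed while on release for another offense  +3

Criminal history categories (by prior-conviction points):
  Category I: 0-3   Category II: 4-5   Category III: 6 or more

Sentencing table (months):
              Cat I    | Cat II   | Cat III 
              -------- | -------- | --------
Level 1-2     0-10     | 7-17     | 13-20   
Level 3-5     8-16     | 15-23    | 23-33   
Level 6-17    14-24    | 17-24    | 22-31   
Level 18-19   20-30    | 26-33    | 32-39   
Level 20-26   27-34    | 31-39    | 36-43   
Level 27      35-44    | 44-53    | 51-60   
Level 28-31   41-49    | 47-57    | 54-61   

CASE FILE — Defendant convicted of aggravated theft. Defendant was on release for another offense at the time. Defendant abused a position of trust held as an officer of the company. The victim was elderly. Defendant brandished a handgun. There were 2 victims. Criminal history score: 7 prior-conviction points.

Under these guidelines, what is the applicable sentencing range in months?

Base offense level for aggravated theft: 13.
S2 applies (level before this adjustment is 13 < 15, so +1): 13 + 1 = 14.
S3 applies (level before this adjustment is 14 ≥ 11, so +6): 14 + 6 = 20.
S4 does not apply.
S5 does not apply.
S6 applies: 20 + 2 = 22.
S7 applies: 22 + 3 = 25.
Final offense level: 25.
Criminal history: 7 prior points → Category III (6+).
Level 25 falls in the 20-26 band.
Grid: Level 20-26 × Category III = 36-43 months.

36-43 months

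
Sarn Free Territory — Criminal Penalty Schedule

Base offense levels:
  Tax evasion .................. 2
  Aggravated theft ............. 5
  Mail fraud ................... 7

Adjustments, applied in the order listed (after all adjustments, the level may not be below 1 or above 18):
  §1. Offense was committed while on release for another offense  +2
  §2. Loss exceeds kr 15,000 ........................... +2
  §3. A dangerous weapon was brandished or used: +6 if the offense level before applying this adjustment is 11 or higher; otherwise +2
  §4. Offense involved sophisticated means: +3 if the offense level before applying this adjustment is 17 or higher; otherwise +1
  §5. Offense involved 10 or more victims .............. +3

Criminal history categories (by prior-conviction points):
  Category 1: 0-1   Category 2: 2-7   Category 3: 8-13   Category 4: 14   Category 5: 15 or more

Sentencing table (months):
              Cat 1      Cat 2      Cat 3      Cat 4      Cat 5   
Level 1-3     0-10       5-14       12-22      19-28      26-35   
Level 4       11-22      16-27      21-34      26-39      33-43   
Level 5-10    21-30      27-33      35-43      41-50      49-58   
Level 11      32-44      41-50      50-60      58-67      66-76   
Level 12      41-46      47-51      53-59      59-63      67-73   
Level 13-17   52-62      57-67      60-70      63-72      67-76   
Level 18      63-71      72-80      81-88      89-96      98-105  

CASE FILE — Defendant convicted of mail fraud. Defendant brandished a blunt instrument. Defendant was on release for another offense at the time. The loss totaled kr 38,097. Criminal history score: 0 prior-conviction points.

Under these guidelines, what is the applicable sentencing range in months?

Base offense level for mail fraud: 7.
§1 applies: 7 + 2 = 9.
§2 applies: 9 + 2 = 11.
§3 applies (level before this adjustment is 11 ≥ 11, so +6): 11 + 6 = 17.
§5 does not apply.
Final offense level: 17.
Criminal history: 0 prior points → Category 1 (0-1).
Level 17 falls in the 13-17 band.
Grid: Level 13-17 × Category 1 = 52-62 months.

52-62 months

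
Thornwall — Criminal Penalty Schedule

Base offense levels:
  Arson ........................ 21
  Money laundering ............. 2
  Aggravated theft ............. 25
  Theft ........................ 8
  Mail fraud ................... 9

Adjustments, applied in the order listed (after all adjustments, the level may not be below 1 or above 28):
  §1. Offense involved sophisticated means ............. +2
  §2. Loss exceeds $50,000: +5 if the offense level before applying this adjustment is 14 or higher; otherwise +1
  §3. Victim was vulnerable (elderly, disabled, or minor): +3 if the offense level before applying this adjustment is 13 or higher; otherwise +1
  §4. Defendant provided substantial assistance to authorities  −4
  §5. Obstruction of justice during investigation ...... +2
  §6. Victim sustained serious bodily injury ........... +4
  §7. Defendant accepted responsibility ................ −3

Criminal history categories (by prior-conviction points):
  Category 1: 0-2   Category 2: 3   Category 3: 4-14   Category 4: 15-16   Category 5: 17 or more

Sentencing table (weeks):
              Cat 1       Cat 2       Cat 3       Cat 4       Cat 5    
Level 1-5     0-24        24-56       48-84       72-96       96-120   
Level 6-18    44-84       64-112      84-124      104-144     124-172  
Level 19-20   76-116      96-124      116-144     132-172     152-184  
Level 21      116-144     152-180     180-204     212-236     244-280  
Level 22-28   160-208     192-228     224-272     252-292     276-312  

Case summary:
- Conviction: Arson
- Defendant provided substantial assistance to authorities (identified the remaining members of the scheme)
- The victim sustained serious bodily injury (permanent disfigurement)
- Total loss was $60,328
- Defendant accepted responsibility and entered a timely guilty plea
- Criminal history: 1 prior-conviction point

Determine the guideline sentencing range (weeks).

160-208 weeks

Base offense level for arson: 21.
§2 applies (level before this adjustment is 21 ≥ 14, so +5): 21 + 5 = 26.
§4 applies: 26 − 4 = 22.
§6 applies: 22 + 4 = 26.
§7 applies: 26 − 3 = 23.
Final offense level: 23.
Criminal history: 1 prior point → Category 1 (0-2).
Level 23 falls in the 22-28 band.
Grid: Level 22-28 × Category 1 = 160-208 weeks.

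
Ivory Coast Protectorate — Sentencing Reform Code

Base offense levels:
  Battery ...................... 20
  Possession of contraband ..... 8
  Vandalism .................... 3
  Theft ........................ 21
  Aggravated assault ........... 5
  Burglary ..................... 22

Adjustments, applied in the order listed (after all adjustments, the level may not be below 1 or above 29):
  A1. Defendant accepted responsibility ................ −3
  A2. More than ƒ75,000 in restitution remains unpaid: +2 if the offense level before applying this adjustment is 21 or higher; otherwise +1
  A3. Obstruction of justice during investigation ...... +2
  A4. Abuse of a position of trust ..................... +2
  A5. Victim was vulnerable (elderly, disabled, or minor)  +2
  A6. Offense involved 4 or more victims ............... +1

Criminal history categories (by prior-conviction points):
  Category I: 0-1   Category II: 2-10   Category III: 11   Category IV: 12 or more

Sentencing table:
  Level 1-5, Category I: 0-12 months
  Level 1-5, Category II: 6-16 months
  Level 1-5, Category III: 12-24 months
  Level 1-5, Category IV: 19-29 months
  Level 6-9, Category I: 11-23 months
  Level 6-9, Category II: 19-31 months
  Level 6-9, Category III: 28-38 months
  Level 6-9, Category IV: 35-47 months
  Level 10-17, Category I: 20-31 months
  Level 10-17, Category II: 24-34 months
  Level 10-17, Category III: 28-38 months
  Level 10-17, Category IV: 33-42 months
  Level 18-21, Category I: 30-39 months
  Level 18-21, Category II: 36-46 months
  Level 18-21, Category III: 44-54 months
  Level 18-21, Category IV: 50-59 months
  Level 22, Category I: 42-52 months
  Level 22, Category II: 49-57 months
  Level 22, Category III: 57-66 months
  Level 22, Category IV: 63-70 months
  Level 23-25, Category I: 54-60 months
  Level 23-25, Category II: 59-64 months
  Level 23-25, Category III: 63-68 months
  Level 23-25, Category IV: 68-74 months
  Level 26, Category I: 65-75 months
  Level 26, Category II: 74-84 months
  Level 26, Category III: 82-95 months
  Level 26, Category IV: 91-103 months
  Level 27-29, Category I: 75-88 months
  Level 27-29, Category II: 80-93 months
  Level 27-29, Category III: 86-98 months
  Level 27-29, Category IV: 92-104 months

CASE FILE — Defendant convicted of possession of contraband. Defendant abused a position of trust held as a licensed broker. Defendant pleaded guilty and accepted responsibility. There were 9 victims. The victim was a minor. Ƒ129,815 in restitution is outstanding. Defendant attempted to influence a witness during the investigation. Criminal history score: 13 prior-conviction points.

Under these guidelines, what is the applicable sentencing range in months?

33-42 months

Base offense level for possession of contraband: 8.
A1 applies: 8 − 3 = 5.
A2 applies (level before this adjustment is 5 < 21, so +1): 5 + 1 = 6.
A3 applies: 6 + 2 = 8.
A4 applies: 8 + 2 = 10.
A5 applies: 10 + 2 = 12.
A6 applies: 12 + 1 = 13.
Final offense level: 13.
Criminal history: 13 prior points → Category IV (12+).
Level 13 falls in the 10-17 band.
Grid: Level 10-17 × Category IV = 33-42 months.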